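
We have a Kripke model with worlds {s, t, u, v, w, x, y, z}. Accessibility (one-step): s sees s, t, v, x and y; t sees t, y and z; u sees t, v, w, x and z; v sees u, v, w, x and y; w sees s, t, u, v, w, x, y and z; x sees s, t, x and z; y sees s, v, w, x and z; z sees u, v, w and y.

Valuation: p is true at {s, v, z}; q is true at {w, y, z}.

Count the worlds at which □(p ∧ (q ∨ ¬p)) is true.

0

s: successors {s, t, v, x, y}; p ∧ (q ∨ ¬p) there: s:F, t:F, v:F, x:F, y:F. ✗
t: successors {t, y, z}; p ∧ (q ∨ ¬p) there: t:F, y:F, z:T. ✗
u: successors {t, v, w, x, z}; p ∧ (q ∨ ¬p) there: t:F, v:F, w:F, x:F, z:T. ✗
v: successors {u, v, w, x, y}; p ∧ (q ∨ ¬p) there: u:F, v:F, w:F, x:F, y:F. ✗
w: successors {s, t, u, v, w, x, y, z}; p ∧ (q ∨ ¬p) there: s:F, t:F, u:F, v:F, w:F, x:F, y:F, z:T. ✗
x: successors {s, t, x, z}; p ∧ (q ∨ ¬p) there: s:F, t:F, x:F, z:T. ✗
y: successors {s, v, w, x, z}; p ∧ (q ∨ ¬p) there: s:F, v:F, w:F, x:F, z:T. ✗
z: successors {u, v, w, y}; p ∧ (q ∨ ¬p) there: u:F, v:F, w:F, y:F. ✗
Satisfying worlds: ∅.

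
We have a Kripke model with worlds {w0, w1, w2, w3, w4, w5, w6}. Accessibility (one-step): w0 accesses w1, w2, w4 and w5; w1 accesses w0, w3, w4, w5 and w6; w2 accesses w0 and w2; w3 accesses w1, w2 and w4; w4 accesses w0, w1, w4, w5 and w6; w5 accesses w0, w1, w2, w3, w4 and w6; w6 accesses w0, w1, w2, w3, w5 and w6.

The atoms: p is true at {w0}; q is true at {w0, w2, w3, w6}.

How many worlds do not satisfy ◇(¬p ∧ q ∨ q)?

w0: successors {w1, w2, w4, w5}; ¬p ∧ q ∨ q there: w1:F, w2:T, w4:F, w5:F. ✓
w1: successors {w0, w3, w4, w5, w6}; ¬p ∧ q ∨ q there: w0:T, w3:T, w4:F, w5:F, w6:T. ✓
w2: successors {w0, w2}; ¬p ∧ q ∨ q there: w0:T, w2:T. ✓
w3: successors {w1, w2, w4}; ¬p ∧ q ∨ q there: w1:F, w2:T, w4:F. ✓
w4: successors {w0, w1, w4, w5, w6}; ¬p ∧ q ∨ q there: w0:T, w1:F, w4:F, w5:F, w6:T. ✓
w5: successors {w0, w1, w2, w3, w4, w6}; ¬p ∧ q ∨ q there: w0:T, w1:F, w2:T, w3:T, w4:F, w6:T. ✓
w6: successors {w0, w1, w2, w3, w5, w6}; ¬p ∧ q ∨ q there: w0:T, w1:F, w2:T, w3:T, w5:F, w6:T. ✓
Satisfying worlds: {w0, w1, w2, w3, w4, w5, w6}.
So ◇(¬p ∧ q ∨ q) fails at the other 0 worlds.

0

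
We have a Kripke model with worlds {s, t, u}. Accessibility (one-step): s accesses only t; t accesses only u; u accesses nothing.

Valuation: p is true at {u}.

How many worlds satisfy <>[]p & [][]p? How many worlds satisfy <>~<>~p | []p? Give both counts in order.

For <>[]p & [][]p:
s: <>[]p is T, [][]p is T. ✓
t: <>[]p is T, [][]p is T. ✓
u: <>[]p is F, [][]p is T. ✗
— 2 worlds.
For <>~<>~p | []p:
s: <>~<>~p is T, []p is F. ✓
t: <>~<>~p is T, []p is T. ✓
u: <>~<>~p is F, []p is T. ✓
— 3 worlds.

2 and 3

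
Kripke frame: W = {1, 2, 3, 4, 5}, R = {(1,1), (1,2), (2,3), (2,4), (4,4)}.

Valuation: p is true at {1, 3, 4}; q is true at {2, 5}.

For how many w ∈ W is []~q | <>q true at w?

5

1: []~q is F, <>q is T. ✓
2: []~q is T, <>q is F. ✓
3: []~q is T, <>q is F. ✓
4: []~q is T, <>q is F. ✓
5: []~q is T, <>q is F. ✓
Satisfying worlds: {1, 2, 3, 4, 5}.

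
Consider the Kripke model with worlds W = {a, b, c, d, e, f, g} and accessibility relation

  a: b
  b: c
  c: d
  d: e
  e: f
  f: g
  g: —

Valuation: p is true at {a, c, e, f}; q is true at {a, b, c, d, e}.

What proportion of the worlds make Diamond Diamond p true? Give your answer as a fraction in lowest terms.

a: successors {b}; Diamond p there: b:T. ✓
b: successors {c}; Diamond p there: c:F. ✗
c: successors {d}; Diamond p there: d:T. ✓
d: successors {e}; Diamond p there: e:T. ✓
e: successors {f}; Diamond p there: f:F. ✗
f: successors {g}; Diamond p there: g:F. ✗
g: no successors, so Diamond Diamond p fails. ✗
That's 3 of 7 worlds, so 3/7.

3/7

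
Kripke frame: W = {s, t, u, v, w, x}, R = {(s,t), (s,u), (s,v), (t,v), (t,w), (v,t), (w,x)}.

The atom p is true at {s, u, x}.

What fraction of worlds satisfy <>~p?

1/2

s: successors {t, u, v}; ~p there: t:T, u:F, v:T. ✓
t: successors {v, w}; ~p there: v:T, w:T. ✓
u: no successors, so <>~p fails. ✗
v: successors {t}; ~p there: t:T. ✓
w: successors {x}; ~p there: x:F. ✗
x: no successors, so <>~p fails. ✗
That's 3 of 6 worlds, so 3/6 = 1/2.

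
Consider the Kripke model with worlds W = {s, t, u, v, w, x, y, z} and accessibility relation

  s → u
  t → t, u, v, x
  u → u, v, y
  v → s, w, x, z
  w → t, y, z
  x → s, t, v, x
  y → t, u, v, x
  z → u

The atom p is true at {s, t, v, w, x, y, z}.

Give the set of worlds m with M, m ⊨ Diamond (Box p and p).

s: successors {u}; Box p and p there: u:F. ✗
t: successors {t, u, v, x}; Box p and p there: t:F, u:F, v:T, x:T. ✓
u: successors {u, v, y}; Box p and p there: u:F, v:T, y:F. ✓
v: successors {s, w, x, z}; Box p and p there: s:F, w:T, x:T, z:F. ✓
w: successors {t, y, z}; Box p and p there: t:F, y:F, z:F. ✗
x: successors {s, t, v, x}; Box p and p there: s:F, t:F, v:T, x:T. ✓
y: successors {t, u, v, x}; Box p and p there: t:F, u:F, v:T, x:T. ✓
z: successors {u}; Box p and p there: u:F. ✗

{t, u, v, x, y}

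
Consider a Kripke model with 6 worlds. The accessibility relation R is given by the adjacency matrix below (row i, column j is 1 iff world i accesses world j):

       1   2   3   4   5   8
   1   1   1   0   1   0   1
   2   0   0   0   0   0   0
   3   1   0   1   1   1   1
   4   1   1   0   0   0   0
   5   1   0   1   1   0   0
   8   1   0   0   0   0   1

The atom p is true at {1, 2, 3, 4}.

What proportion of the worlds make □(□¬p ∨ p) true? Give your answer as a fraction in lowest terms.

1: successors {1, 2, 4, 8}; □¬p ∨ p there: 1:T, 2:T, 4:T, 8:F. ✗
2: no successors, so □(□¬p ∨ p) holds vacuously. ✓
3: successors {1, 3, 4, 5, 8}; □¬p ∨ p there: 1:T, 3:T, 4:T, 5:F, 8:F. ✗
4: successors {1, 2}; □¬p ∨ p there: 1:T, 2:T. ✓
5: successors {1, 3, 4}; □¬p ∨ p there: 1:T, 3:T, 4:T. ✓
8: successors {1, 8}; □¬p ∨ p there: 1:T, 8:F. ✗
That's 3 of 6 worlds, so 3/6 = 1/2.

1/2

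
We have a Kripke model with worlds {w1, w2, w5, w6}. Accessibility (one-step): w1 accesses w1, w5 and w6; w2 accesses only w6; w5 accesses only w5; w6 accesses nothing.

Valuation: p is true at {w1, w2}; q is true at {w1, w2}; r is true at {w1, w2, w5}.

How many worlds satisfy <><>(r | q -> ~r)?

1

w1: successors {w1, w5, w6}; <>(r | q -> ~r) there: w1:T, w5:F, w6:F. ✓
w2: successors {w6}; <>(r | q -> ~r) there: w6:F. ✗
w5: successors {w5}; <>(r | q -> ~r) there: w5:F. ✗
w6: no successors, so <><>(r | q -> ~r) fails. ✗
Satisfying worlds: {w1}.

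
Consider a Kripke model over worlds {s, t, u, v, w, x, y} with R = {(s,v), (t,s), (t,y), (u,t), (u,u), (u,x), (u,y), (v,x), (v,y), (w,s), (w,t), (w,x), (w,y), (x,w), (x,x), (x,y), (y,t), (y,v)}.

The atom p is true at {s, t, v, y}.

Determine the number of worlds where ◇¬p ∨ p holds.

s: ◇¬p is F, p is T. ✓
t: ◇¬p is F, p is T. ✓
u: ◇¬p is T, p is F. ✓
v: ◇¬p is T, p is T. ✓
w: ◇¬p is T, p is F. ✓
x: ◇¬p is T, p is F. ✓
y: ◇¬p is F, p is T. ✓
Satisfying worlds: {s, t, u, v, w, x, y}.

7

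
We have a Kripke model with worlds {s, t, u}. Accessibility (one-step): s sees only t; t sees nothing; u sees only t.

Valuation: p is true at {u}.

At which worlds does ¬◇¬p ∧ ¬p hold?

{t}

s: ¬◇¬p is F, ¬p is T. ✗
t: ¬◇¬p is T, ¬p is T. ✓
u: ¬◇¬p is F, ¬p is F. ✗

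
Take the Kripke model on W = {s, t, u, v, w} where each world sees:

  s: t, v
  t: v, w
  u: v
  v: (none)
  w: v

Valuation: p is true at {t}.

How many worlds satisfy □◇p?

s: successors {t, v}; ◇p there: t:F, v:F. ✗
t: successors {v, w}; ◇p there: v:F, w:F. ✗
u: successors {v}; ◇p there: v:F. ✗
v: no successors, so □◇p holds vacuously. ✓
w: successors {v}; ◇p there: v:F. ✗
Satisfying worlds: {v}.

1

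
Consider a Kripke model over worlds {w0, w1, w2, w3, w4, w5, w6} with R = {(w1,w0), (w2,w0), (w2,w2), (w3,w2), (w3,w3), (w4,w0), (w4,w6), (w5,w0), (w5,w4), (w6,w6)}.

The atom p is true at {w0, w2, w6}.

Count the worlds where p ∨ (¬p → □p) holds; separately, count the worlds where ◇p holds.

5 and 6

For p ∨ (¬p → □p):
w0: p is T, ¬p → □p is T. ✓
w1: p is F, ¬p → □p is T. ✓
w2: p is T, ¬p → □p is T. ✓
w3: p is F, ¬p → □p is F. ✗
w4: p is F, ¬p → □p is T. ✓
w5: p is F, ¬p → □p is F. ✗
w6: p is T, ¬p → □p is T. ✓
— 5 worlds.
For ◇p:
w0: no successors, so ◇p fails. ✗
w1: successors {w0}; p there: w0:T. ✓
w2: successors {w0, w2}; p there: w0:T, w2:T. ✓
w3: successors {w2, w3}; p there: w2:T, w3:F. ✓
w4: successors {w0, w6}; p there: w0:T, w6:T. ✓
w5: successors {w0, w4}; p there: w0:T, w4:F. ✓
w6: successors {w6}; p there: w6:T. ✓
— 6 worlds.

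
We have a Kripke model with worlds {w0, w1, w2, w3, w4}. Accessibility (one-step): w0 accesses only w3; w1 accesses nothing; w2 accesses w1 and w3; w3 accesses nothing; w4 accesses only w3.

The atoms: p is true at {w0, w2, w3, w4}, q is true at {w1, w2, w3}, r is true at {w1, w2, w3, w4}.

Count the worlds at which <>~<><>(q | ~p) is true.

w0: successors {w3}; ~<><>(q | ~p) there: w3:T. ✓
w1: no successors, so <>~<><>(q | ~p) fails. ✗
w2: successors {w1, w3}; ~<><>(q | ~p) there: w1:T, w3:T. ✓
w3: no successors, so <>~<><>(q | ~p) fails. ✗
w4: successors {w3}; ~<><>(q | ~p) there: w3:T. ✓
Satisfying worlds: {w0, w2, w4}.

3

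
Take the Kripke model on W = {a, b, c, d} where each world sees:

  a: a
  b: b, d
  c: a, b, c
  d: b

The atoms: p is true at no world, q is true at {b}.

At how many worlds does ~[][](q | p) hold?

4

a: [][](q | p) is F. ✓
b: [][](q | p) is F. ✓
c: [][](q | p) is F. ✓
d: [][](q | p) is F. ✓
Satisfying worlds: {a, b, c, d}.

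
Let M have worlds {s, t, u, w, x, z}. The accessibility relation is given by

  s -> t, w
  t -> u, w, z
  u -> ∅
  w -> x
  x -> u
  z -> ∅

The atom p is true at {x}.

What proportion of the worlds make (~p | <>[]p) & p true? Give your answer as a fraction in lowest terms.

s: ~p | <>[]p is T, p is F. ✗
t: ~p | <>[]p is T, p is F. ✗
u: ~p | <>[]p is T, p is F. ✗
w: ~p | <>[]p is T, p is F. ✗
x: ~p | <>[]p is T, p is T. ✓
z: ~p | <>[]p is T, p is F. ✗
That's 1 of 6 worlds, so 1/6.

1/6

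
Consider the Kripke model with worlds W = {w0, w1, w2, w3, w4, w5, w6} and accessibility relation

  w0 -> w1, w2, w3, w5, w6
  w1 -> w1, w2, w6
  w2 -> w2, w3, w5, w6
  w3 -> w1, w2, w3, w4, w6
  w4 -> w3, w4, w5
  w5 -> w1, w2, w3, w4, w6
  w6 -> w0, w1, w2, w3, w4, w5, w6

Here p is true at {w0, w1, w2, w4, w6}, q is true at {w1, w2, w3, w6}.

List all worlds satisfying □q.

{w1}

w0: successors {w1, w2, w3, w5, w6}; q there: w1:T, w2:T, w3:T, w5:F, w6:T. ✗
w1: successors {w1, w2, w6}; q there: w1:T, w2:T, w6:T. ✓
w2: successors {w2, w3, w5, w6}; q there: w2:T, w3:T, w5:F, w6:T. ✗
w3: successors {w1, w2, w3, w4, w6}; q there: w1:T, w2:T, w3:T, w4:F, w6:T. ✗
w4: successors {w3, w4, w5}; q there: w3:T, w4:F, w5:F. ✗
w5: successors {w1, w2, w3, w4, w6}; q there: w1:T, w2:T, w3:T, w4:F, w6:T. ✗
w6: successors {w0, w1, w2, w3, w4, w5, w6}; q there: w0:F, w1:T, w2:T, w3:T, w4:F, w5:F, w6:T. ✗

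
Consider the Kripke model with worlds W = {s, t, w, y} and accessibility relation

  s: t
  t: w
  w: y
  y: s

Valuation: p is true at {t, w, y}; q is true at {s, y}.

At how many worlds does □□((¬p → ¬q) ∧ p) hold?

s: successors {t}; □((¬p → ¬q) ∧ p) there: t:T. ✓
t: successors {w}; □((¬p → ¬q) ∧ p) there: w:T. ✓
w: successors {y}; □((¬p → ¬q) ∧ p) there: y:F. ✗
y: successors {s}; □((¬p → ¬q) ∧ p) there: s:T. ✓
Satisfying worlds: {s, t, y}.

3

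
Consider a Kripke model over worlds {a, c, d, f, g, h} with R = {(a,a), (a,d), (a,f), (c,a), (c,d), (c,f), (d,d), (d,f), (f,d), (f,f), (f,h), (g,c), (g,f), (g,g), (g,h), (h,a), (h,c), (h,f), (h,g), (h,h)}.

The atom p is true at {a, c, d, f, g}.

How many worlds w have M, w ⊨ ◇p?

6

a: successors {a, d, f}; p there: a:T, d:T, f:T. ✓
c: successors {a, d, f}; p there: a:T, d:T, f:T. ✓
d: successors {d, f}; p there: d:T, f:T. ✓
f: successors {d, f, h}; p there: d:T, f:T, h:F. ✓
g: successors {c, f, g, h}; p there: c:T, f:T, g:T, h:F. ✓
h: successors {a, c, f, g, h}; p there: a:T, c:T, f:T, g:T, h:F. ✓
Satisfying worlds: {a, c, d, f, g, h}.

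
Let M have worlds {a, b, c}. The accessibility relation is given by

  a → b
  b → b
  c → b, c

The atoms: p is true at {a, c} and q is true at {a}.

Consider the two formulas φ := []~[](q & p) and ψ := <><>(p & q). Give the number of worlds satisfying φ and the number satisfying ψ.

For []~[](q & p):
a: successors {b}; ~[](q & p) there: b:T. ✓
b: successors {b}; ~[](q & p) there: b:T. ✓
c: successors {b, c}; ~[](q & p) there: b:T, c:T. ✓
— 3 worlds.
For <><>(p & q):
a: successors {b}; <>(p & q) there: b:F. ✗
b: successors {b}; <>(p & q) there: b:F. ✗
c: successors {b, c}; <>(p & q) there: b:F, c:F. ✗
— 0 worlds.

3 and 0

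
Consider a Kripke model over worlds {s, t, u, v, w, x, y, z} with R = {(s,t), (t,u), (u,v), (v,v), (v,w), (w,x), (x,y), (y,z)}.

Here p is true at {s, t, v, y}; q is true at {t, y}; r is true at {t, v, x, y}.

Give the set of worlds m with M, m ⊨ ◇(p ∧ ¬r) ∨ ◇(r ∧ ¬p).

{w}

s: ◇(p ∧ ¬r) is F, ◇(r ∧ ¬p) is F. ✗
t: ◇(p ∧ ¬r) is F, ◇(r ∧ ¬p) is F. ✗
u: ◇(p ∧ ¬r) is F, ◇(r ∧ ¬p) is F. ✗
v: ◇(p ∧ ¬r) is F, ◇(r ∧ ¬p) is F. ✗
w: ◇(p ∧ ¬r) is F, ◇(r ∧ ¬p) is T. ✓
x: ◇(p ∧ ¬r) is F, ◇(r ∧ ¬p) is F. ✗
y: ◇(p ∧ ¬r) is F, ◇(r ∧ ¬p) is F. ✗
z: ◇(p ∧ ¬r) is F, ◇(r ∧ ¬p) is F. ✗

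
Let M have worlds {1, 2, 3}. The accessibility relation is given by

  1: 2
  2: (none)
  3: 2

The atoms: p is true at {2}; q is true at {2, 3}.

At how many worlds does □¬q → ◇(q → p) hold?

1: □¬q is F, ◇(q → p) is T. ✓
2: □¬q is T, ◇(q → p) is F. ✗
3: □¬q is F, ◇(q → p) is T. ✓
Satisfying worlds: {1, 3}.

2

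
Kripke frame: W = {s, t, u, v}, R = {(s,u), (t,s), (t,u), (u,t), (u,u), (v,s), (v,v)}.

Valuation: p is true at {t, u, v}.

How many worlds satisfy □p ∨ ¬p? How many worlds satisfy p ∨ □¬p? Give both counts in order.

For □p ∨ ¬p:
s: □p is T, ¬p is T. ✓
t: □p is F, ¬p is F. ✗
u: □p is T, ¬p is F. ✓
v: □p is F, ¬p is F. ✗
— 2 worlds.
For p ∨ □¬p:
s: p is F, □¬p is F. ✗
t: p is T, □¬p is F. ✓
u: p is T, □¬p is F. ✓
v: p is T, □¬p is F. ✓
— 3 worlds.

2 and 3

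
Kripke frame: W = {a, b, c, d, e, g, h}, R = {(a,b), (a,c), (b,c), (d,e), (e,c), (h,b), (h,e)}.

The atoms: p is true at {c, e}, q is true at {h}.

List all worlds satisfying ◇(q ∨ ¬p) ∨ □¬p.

a: ◇(q ∨ ¬p) is T, □¬p is F. ✓
b: ◇(q ∨ ¬p) is F, □¬p is F. ✗
c: ◇(q ∨ ¬p) is F, □¬p is T. ✓
d: ◇(q ∨ ¬p) is F, □¬p is F. ✗
e: ◇(q ∨ ¬p) is F, □¬p is F. ✗
g: ◇(q ∨ ¬p) is F, □¬p is T. ✓
h: ◇(q ∨ ¬p) is T, □¬p is F. ✓

{a, c, g, h}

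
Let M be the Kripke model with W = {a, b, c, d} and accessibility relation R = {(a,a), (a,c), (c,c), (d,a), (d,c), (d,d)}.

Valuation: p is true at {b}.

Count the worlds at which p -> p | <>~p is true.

4

a: p is F, p | <>~p is T. ✓
b: p is T, p | <>~p is T. ✓
c: p is F, p | <>~p is T. ✓
d: p is F, p | <>~p is T. ✓
Satisfying worlds: {a, b, c, d}.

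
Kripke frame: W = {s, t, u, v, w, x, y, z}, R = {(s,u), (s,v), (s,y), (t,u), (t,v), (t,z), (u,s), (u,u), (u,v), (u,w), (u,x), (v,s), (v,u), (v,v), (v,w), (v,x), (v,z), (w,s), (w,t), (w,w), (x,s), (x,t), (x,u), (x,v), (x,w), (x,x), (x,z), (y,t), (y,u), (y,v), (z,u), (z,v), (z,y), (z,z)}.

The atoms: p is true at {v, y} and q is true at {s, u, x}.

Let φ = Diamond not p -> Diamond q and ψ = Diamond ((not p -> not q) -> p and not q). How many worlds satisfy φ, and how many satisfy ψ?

8 and 8

For Diamond not p -> Diamond q:
s: Diamond not p is T, Diamond q is T. ✓
t: Diamond not p is T, Diamond q is T. ✓
u: Diamond not p is T, Diamond q is T. ✓
v: Diamond not p is T, Diamond q is T. ✓
w: Diamond not p is T, Diamond q is T. ✓
x: Diamond not p is T, Diamond q is T. ✓
y: Diamond not p is T, Diamond q is T. ✓
z: Diamond not p is T, Diamond q is T. ✓
— 8 worlds.
For Diamond ((not p -> not q) -> p and not q):
s: successors {u, v, y}; (not p -> not q) -> p and not q there: u:T, v:T, y:T. ✓
t: successors {u, v, z}; (not p -> not q) -> p and not q there: u:T, v:T, z:F. ✓
u: successors {s, u, v, w, x}; (not p -> not q) -> p and not q there: s:T, u:T, v:T, w:F, x:T. ✓
v: successors {s, u, v, w, x, z}; (not p -> not q) -> p and not q there: s:T, u:T, v:T, w:F, x:T, z:F. ✓
w: successors {s, t, w}; (not p -> not q) -> p and not q there: s:T, t:F, w:F. ✓
x: successors {s, t, u, v, w, x, z}; (not p -> not q) -> p and not q there: s:T, t:F, u:T, v:T, w:F, x:T, z:F. ✓
y: successors {t, u, v}; (not p -> not q) -> p and not q there: t:F, u:T, v:T. ✓
z: successors {u, v, y, z}; (not p -> not q) -> p and not q there: u:T, v:T, y:T, z:F. ✓
— 8 worlds.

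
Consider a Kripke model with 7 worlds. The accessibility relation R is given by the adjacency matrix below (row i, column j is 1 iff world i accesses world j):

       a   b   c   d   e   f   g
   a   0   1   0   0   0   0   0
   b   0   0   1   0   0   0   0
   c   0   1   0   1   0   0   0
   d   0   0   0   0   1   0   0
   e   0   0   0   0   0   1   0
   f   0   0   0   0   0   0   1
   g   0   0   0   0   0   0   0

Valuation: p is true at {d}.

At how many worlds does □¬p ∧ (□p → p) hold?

a: □¬p is T, □p → p is T. ✓
b: □¬p is T, □p → p is T. ✓
c: □¬p is F, □p → p is T. ✗
d: □¬p is T, □p → p is T. ✓
e: □¬p is T, □p → p is T. ✓
f: □¬p is T, □p → p is T. ✓
g: □¬p is T, □p → p is F. ✗
Satisfying worlds: {a, b, d, e, f}.

5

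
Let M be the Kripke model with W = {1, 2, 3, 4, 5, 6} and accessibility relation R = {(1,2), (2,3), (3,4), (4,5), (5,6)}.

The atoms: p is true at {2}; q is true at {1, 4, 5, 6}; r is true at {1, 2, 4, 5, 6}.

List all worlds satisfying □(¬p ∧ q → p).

1: successors {2}; ¬p ∧ q → p there: 2:T. ✓
2: successors {3}; ¬p ∧ q → p there: 3:T. ✓
3: successors {4}; ¬p ∧ q → p there: 4:F. ✗
4: successors {5}; ¬p ∧ q → p there: 5:F. ✗
5: successors {6}; ¬p ∧ q → p there: 6:F. ✗
6: no successors, so □(¬p ∧ q → p) holds vacuously. ✓

{1, 2, 6}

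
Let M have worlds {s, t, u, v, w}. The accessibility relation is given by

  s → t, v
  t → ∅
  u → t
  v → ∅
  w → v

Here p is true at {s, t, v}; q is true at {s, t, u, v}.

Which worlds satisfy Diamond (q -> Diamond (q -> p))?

s: successors {t, v}; q -> Diamond (q -> p) there: t:F, v:F. ✗
t: no successors, so Diamond (q -> Diamond (q -> p)) fails. ✗
u: successors {t}; q -> Diamond (q -> p) there: t:F. ✗
v: no successors, so Diamond (q -> Diamond (q -> p)) fails. ✗
w: successors {v}; q -> Diamond (q -> p) there: v:F. ✗

∅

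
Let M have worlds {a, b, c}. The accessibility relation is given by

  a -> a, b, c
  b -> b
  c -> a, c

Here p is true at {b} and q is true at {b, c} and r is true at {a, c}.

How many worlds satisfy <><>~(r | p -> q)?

2

a: successors {a, b, c}; <>~(r | p -> q) there: a:T, b:F, c:T. ✓
b: successors {b}; <>~(r | p -> q) there: b:F. ✗
c: successors {a, c}; <>~(r | p -> q) there: a:T, c:T. ✓
Satisfying worlds: {a, c}.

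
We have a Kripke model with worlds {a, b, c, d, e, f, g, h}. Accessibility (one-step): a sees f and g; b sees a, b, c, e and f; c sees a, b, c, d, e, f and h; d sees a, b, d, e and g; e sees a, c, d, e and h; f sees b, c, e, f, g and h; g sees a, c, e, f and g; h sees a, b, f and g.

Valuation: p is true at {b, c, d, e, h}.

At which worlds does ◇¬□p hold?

a: successors {f, g}; ¬□p there: f:T, g:T. ✓
b: successors {a, b, c, e, f}; ¬□p there: a:T, b:T, c:T, e:T, f:T. ✓
c: successors {a, b, c, d, e, f, h}; ¬□p there: a:T, b:T, c:T, d:T, e:T, f:T, h:T. ✓
d: successors {a, b, d, e, g}; ¬□p there: a:T, b:T, d:T, e:T, g:T. ✓
e: successors {a, c, d, e, h}; ¬□p there: a:T, c:T, d:T, e:T, h:T. ✓
f: successors {b, c, e, f, g, h}; ¬□p there: b:T, c:T, e:T, f:T, g:T, h:T. ✓
g: successors {a, c, e, f, g}; ¬□p there: a:T, c:T, e:T, f:T, g:T. ✓
h: successors {a, b, f, g}; ¬□p there: a:T, b:T, f:T, g:T. ✓

{a, b, c, d, e, f, g, h}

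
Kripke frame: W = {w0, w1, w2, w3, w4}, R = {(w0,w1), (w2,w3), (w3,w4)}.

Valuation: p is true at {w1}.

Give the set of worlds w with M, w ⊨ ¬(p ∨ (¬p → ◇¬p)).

{w0, w4}

w0: p ∨ (¬p → ◇¬p) is F. ✓
w1: p ∨ (¬p → ◇¬p) is T. ✗
w2: p ∨ (¬p → ◇¬p) is T. ✗
w3: p ∨ (¬p → ◇¬p) is T. ✗
w4: p ∨ (¬p → ◇¬p) is F. ✓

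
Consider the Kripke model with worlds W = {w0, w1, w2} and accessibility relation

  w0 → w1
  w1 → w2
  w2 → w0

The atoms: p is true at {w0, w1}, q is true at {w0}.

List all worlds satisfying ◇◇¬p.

{w0}

w0: successors {w1}; ◇¬p there: w1:T. ✓
w1: successors {w2}; ◇¬p there: w2:F. ✗
w2: successors {w0}; ◇¬p there: w0:F. ✗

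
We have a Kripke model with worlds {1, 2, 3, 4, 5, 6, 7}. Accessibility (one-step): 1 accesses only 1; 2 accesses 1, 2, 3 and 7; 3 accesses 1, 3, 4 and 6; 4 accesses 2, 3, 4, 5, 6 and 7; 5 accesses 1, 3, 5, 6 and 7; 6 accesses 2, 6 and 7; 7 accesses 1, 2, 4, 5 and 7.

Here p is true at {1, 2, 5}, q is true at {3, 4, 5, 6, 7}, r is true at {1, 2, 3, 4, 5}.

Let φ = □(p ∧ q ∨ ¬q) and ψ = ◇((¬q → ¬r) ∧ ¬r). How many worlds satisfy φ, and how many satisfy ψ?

1 and 6

For □(p ∧ q ∨ ¬q):
1: successors {1}; p ∧ q ∨ ¬q there: 1:T. ✓
2: successors {1, 2, 3, 7}; p ∧ q ∨ ¬q there: 1:T, 2:T, 3:F, 7:F. ✗
3: successors {1, 3, 4, 6}; p ∧ q ∨ ¬q there: 1:T, 3:F, 4:F, 6:F. ✗
4: successors {2, 3, 4, 5, 6, 7}; p ∧ q ∨ ¬q there: 2:T, 3:F, 4:F, 5:T, 6:F, 7:F. ✗
5: successors {1, 3, 5, 6, 7}; p ∧ q ∨ ¬q there: 1:T, 3:F, 5:T, 6:F, 7:F. ✗
6: successors {2, 6, 7}; p ∧ q ∨ ¬q there: 2:T, 6:F, 7:F. ✗
7: successors {1, 2, 4, 5, 7}; p ∧ q ∨ ¬q there: 1:T, 2:T, 4:F, 5:T, 7:F. ✗
— 1 world.
For ◇((¬q → ¬r) ∧ ¬r):
1: successors {1}; (¬q → ¬r) ∧ ¬r there: 1:F. ✗
2: successors {1, 2, 3, 7}; (¬q → ¬r) ∧ ¬r there: 1:F, 2:F, 3:F, 7:T. ✓
3: successors {1, 3, 4, 6}; (¬q → ¬r) ∧ ¬r there: 1:F, 3:F, 4:F, 6:T. ✓
4: successors {2, 3, 4, 5, 6, 7}; (¬q → ¬r) ∧ ¬r there: 2:F, 3:F, 4:F, 5:F, 6:T, 7:T. ✓
5: successors {1, 3, 5, 6, 7}; (¬q → ¬r) ∧ ¬r there: 1:F, 3:F, 5:F, 6:T, 7:T. ✓
6: successors {2, 6, 7}; (¬q → ¬r) ∧ ¬r there: 2:F, 6:T, 7:T. ✓
7: successors {1, 2, 4, 5, 7}; (¬q → ¬r) ∧ ¬r there: 1:F, 2:F, 4:F, 5:F, 7:T. ✓
— 6 worlds.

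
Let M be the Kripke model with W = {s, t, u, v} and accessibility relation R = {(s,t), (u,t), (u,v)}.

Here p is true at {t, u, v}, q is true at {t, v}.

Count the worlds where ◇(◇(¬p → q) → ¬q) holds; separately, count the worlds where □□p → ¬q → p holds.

2 and 3

For ◇(◇(¬p → q) → ¬q):
s: successors {t}; ◇(¬p → q) → ¬q there: t:T. ✓
t: no successors, so ◇(◇(¬p → q) → ¬q) fails. ✗
u: successors {t, v}; ◇(¬p → q) → ¬q there: t:T, v:T. ✓
v: no successors, so ◇(◇(¬p → q) → ¬q) fails. ✗
— 2 worlds.
For □□p → ¬q → p:
s: □□p is T, ¬q → p is F. ✗
t: □□p is T, ¬q → p is T. ✓
u: □□p is T, ¬q → p is T. ✓
v: □□p is T, ¬q → p is T. ✓
— 3 worlds.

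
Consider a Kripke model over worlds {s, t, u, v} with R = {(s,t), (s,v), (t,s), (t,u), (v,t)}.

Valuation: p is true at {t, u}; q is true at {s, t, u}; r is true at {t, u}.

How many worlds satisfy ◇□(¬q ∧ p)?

s: successors {t, v}; □(¬q ∧ p) there: t:F, v:F. ✗
t: successors {s, u}; □(¬q ∧ p) there: s:F, u:T. ✓
u: no successors, so ◇□(¬q ∧ p) fails. ✗
v: successors {t}; □(¬q ∧ p) there: t:F. ✗
Satisfying worlds: {t}.

1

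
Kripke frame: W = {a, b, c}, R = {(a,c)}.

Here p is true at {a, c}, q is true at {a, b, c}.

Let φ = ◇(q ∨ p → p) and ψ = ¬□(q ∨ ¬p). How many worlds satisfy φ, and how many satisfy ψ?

1 and 0

For ◇(q ∨ p → p):
a: successors {c}; q ∨ p → p there: c:T. ✓
b: no successors, so ◇(q ∨ p → p) fails. ✗
c: no successors, so ◇(q ∨ p → p) fails. ✗
— 1 world.
For ¬□(q ∨ ¬p):
a: □(q ∨ ¬p) is T. ✗
b: □(q ∨ ¬p) is T. ✗
c: □(q ∨ ¬p) is T. ✗
— 0 worlds.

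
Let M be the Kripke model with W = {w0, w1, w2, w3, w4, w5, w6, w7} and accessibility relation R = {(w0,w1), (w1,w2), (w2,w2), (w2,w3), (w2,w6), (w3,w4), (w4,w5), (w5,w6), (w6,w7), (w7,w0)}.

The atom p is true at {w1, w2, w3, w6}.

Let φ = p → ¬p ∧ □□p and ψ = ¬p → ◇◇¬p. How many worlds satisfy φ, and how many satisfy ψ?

For p → ¬p ∧ □□p:
w0: p is F, ¬p ∧ □□p is T. ✓
w1: p is T, ¬p ∧ □□p is F. ✗
w2: p is T, ¬p ∧ □□p is F. ✗
w3: p is T, ¬p ∧ □□p is F. ✗
w4: p is F, ¬p ∧ □□p is T. ✓
w5: p is F, ¬p ∧ □□p is F. ✓
w6: p is T, ¬p ∧ □□p is F. ✗
w7: p is F, ¬p ∧ □□p is T. ✓
— 4 worlds.
For ¬p → ◇◇¬p:
w0: ¬p is T, ◇◇¬p is F. ✗
w1: ¬p is F, ◇◇¬p is F. ✓
w2: ¬p is F, ◇◇¬p is T. ✓
w3: ¬p is F, ◇◇¬p is T. ✓
w4: ¬p is T, ◇◇¬p is F. ✗
w5: ¬p is T, ◇◇¬p is T. ✓
w6: ¬p is F, ◇◇¬p is T. ✓
w7: ¬p is T, ◇◇¬p is F. ✗
— 5 worlds.

4 and 5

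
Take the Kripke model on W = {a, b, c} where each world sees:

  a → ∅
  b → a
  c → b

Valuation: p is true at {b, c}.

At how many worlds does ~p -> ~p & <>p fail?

1

a: ~p is T, ~p & <>p is F. ✗
b: ~p is F, ~p & <>p is F. ✓
c: ~p is F, ~p & <>p is F. ✓
Satisfying worlds: {b, c}.
So ~p -> ~p & <>p fails at the other 1 world.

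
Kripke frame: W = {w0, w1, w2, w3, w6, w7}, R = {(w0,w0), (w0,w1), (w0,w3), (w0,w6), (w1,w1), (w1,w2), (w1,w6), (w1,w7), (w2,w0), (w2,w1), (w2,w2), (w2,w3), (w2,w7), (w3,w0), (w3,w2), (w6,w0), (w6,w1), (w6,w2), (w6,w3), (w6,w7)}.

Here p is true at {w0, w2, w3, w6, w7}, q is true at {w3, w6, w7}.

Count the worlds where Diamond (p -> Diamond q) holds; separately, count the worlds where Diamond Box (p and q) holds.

For Diamond (p -> Diamond q):
w0: successors {w0, w1, w3, w6}; p -> Diamond q there: w0:T, w1:T, w3:F, w6:T. ✓
w1: successors {w1, w2, w6, w7}; p -> Diamond q there: w1:T, w2:T, w6:T, w7:F. ✓
w2: successors {w0, w1, w2, w3, w7}; p -> Diamond q there: w0:T, w1:T, w2:T, w3:F, w7:F. ✓
w3: successors {w0, w2}; p -> Diamond q there: w0:T, w2:T. ✓
w6: successors {w0, w1, w2, w3, w7}; p -> Diamond q there: w0:T, w1:T, w2:T, w3:F, w7:F. ✓
w7: no successors, so Diamond (p -> Diamond q) fails. ✗
— 5 worlds.
For Diamond Box (p and q):
w0: successors {w0, w1, w3, w6}; Box (p and q) there: w0:F, w1:F, w3:F, w6:F. ✗
w1: successors {w1, w2, w6, w7}; Box (p and q) there: w1:F, w2:F, w6:F, w7:T. ✓
w2: successors {w0, w1, w2, w3, w7}; Box (p and q) there: w0:F, w1:F, w2:F, w3:F, w7:T. ✓
w3: successors {w0, w2}; Box (p and q) there: w0:F, w2:F. ✗
w6: successors {w0, w1, w2, w3, w7}; Box (p and q) there: w0:F, w1:F, w2:F, w3:F, w7:T. ✓
w7: no successors, so Diamond Box (p and q) fails. ✗
— 3 worlds.

5 and 3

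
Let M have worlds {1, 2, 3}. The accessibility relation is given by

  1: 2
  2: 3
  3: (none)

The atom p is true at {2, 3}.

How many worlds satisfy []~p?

1

1: successors {2}; ~p there: 2:F. ✗
2: successors {3}; ~p there: 3:F. ✗
3: no successors, so []~p holds vacuously. ✓
Satisfying worlds: {3}.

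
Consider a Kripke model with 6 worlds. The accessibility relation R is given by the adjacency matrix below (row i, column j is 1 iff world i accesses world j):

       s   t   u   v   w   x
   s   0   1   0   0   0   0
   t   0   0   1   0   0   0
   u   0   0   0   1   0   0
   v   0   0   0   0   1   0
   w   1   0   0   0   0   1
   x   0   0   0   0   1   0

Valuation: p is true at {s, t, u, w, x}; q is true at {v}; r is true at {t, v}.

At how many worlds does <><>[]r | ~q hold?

s: <><>[]r is T, ~q is T. ✓
t: <><>[]r is F, ~q is T. ✓
u: <><>[]r is F, ~q is T. ✓
v: <><>[]r is T, ~q is F. ✓
w: <><>[]r is F, ~q is T. ✓
x: <><>[]r is T, ~q is T. ✓
Satisfying worlds: {s, t, u, v, w, x}.

6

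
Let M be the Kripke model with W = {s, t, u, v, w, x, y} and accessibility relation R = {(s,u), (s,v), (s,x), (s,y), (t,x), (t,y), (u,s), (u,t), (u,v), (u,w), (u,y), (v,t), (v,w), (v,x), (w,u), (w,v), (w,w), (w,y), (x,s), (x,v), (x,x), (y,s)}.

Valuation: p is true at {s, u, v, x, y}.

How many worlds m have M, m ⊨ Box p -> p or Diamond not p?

6

s: Box p is T, p or Diamond not p is T. ✓
t: Box p is T, p or Diamond not p is F. ✗
u: Box p is F, p or Diamond not p is T. ✓
v: Box p is F, p or Diamond not p is T. ✓
w: Box p is F, p or Diamond not p is T. ✓
x: Box p is T, p or Diamond not p is T. ✓
y: Box p is T, p or Diamond not p is T. ✓
Satisfying worlds: {s, u, v, w, x, y}.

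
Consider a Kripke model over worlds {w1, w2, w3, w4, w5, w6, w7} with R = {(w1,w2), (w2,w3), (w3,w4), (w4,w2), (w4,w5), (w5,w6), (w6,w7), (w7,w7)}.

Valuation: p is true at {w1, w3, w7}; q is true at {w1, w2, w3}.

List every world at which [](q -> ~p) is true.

w1: successors {w2}; q -> ~p there: w2:T. ✓
w2: successors {w3}; q -> ~p there: w3:F. ✗
w3: successors {w4}; q -> ~p there: w4:T. ✓
w4: successors {w2, w5}; q -> ~p there: w2:T, w5:T. ✓
w5: successors {w6}; q -> ~p there: w6:T. ✓
w6: successors {w7}; q -> ~p there: w7:T. ✓
w7: successors {w7}; q -> ~p there: w7:T. ✓

{w1, w3, w4, w5, w6, w7}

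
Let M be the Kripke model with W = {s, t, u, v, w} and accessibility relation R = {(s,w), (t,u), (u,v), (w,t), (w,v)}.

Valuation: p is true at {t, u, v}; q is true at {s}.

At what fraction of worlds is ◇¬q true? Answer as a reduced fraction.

s: successors {w}; ¬q there: w:T. ✓
t: successors {u}; ¬q there: u:T. ✓
u: successors {v}; ¬q there: v:T. ✓
v: no successors, so ◇¬q fails. ✗
w: successors {t, v}; ¬q there: t:T, v:T. ✓
That's 4 of 5 worlds, so 4/5.

4/5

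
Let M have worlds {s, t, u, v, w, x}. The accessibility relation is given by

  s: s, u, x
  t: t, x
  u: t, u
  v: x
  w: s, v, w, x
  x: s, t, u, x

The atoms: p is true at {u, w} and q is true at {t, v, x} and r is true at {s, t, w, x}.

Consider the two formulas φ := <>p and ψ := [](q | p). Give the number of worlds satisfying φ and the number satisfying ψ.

For <>p:
s: successors {s, u, x}; p there: s:F, u:T, x:F. ✓
t: successors {t, x}; p there: t:F, x:F. ✗
u: successors {t, u}; p there: t:F, u:T. ✓
v: successors {x}; p there: x:F. ✗
w: successors {s, v, w, x}; p there: s:F, v:F, w:T, x:F. ✓
x: successors {s, t, u, x}; p there: s:F, t:F, u:T, x:F. ✓
— 4 worlds.
For [](q | p):
s: successors {s, u, x}; q | p there: s:F, u:T, x:T. ✗
t: successors {t, x}; q | p there: t:T, x:T. ✓
u: successors {t, u}; q | p there: t:T, u:T. ✓
v: successors {x}; q | p there: x:T. ✓
w: successors {s, v, w, x}; q | p there: s:F, v:T, w:T, x:T. ✗
x: successors {s, t, u, x}; q | p there: s:F, t:T, u:T, x:T. ✗
— 3 worlds.

4 and 3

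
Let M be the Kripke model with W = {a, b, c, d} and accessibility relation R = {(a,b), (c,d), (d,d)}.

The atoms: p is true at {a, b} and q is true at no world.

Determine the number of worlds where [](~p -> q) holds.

2

a: successors {b}; ~p -> q there: b:T. ✓
b: no successors, so [](~p -> q) holds vacuously. ✓
c: successors {d}; ~p -> q there: d:F. ✗
d: successors {d}; ~p -> q there: d:F. ✗
Satisfying worlds: {a, b}.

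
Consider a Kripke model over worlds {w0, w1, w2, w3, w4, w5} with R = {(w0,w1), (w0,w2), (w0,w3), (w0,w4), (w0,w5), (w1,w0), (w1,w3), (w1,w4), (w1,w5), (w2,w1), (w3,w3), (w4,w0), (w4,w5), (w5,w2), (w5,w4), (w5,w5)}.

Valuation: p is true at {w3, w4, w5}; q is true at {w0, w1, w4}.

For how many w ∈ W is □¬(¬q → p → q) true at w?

1

w0: successors {w1, w2, w3, w4, w5}; ¬(¬q → p → q) there: w1:F, w2:F, w3:T, w4:F, w5:T. ✗
w1: successors {w0, w3, w4, w5}; ¬(¬q → p → q) there: w0:F, w3:T, w4:F, w5:T. ✗
w2: successors {w1}; ¬(¬q → p → q) there: w1:F. ✗
w3: successors {w3}; ¬(¬q → p → q) there: w3:T. ✓
w4: successors {w0, w5}; ¬(¬q → p → q) there: w0:F, w5:T. ✗
w5: successors {w2, w4, w5}; ¬(¬q → p → q) there: w2:F, w4:F, w5:T. ✗
Satisfying worlds: {w3}.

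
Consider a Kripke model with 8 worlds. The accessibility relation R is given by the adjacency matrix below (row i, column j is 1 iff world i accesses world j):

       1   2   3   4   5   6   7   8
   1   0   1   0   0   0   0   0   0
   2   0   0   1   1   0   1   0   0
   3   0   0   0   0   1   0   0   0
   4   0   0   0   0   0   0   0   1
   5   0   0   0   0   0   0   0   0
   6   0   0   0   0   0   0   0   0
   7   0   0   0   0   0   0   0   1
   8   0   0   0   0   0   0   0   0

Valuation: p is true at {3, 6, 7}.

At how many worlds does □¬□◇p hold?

4

1: successors {2}; ¬□◇p there: 2:T. ✓
2: successors {3, 4, 6}; ¬□◇p there: 3:T, 4:T, 6:F. ✗
3: successors {5}; ¬□◇p there: 5:F. ✗
4: successors {8}; ¬□◇p there: 8:F. ✗
5: no successors, so □¬□◇p holds vacuously. ✓
6: no successors, so □¬□◇p holds vacuously. ✓
7: successors {8}; ¬□◇p there: 8:F. ✗
8: no successors, so □¬□◇p holds vacuously. ✓
Satisfying worlds: {1, 5, 6, 8}.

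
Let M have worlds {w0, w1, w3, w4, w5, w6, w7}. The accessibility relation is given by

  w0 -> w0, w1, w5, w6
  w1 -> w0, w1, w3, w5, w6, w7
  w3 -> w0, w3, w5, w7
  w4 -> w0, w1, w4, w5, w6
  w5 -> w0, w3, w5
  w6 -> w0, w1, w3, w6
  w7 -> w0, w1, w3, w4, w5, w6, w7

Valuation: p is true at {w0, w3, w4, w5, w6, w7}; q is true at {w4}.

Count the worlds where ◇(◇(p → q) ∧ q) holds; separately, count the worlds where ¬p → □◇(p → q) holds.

For ◇(◇(p → q) ∧ q):
w0: successors {w0, w1, w5, w6}; ◇(p → q) ∧ q there: w0:F, w1:F, w5:F, w6:F. ✗
w1: successors {w0, w1, w3, w5, w6, w7}; ◇(p → q) ∧ q there: w0:F, w1:F, w3:F, w5:F, w6:F, w7:F. ✗
w3: successors {w0, w3, w5, w7}; ◇(p → q) ∧ q there: w0:F, w3:F, w5:F, w7:F. ✗
w4: successors {w0, w1, w4, w5, w6}; ◇(p → q) ∧ q there: w0:F, w1:F, w4:T, w5:F, w6:F. ✓
w5: successors {w0, w3, w5}; ◇(p → q) ∧ q there: w0:F, w3:F, w5:F. ✗
w6: successors {w0, w1, w3, w6}; ◇(p → q) ∧ q there: w0:F, w1:F, w3:F, w6:F. ✗
w7: successors {w0, w1, w3, w4, w5, w6, w7}; ◇(p → q) ∧ q there: w0:F, w1:F, w3:F, w4:T, w5:F, w6:F, w7:F. ✓
— 2 worlds.
For ¬p → □◇(p → q):
w0: ¬p is F, □◇(p → q) is F. ✓
w1: ¬p is T, □◇(p → q) is F. ✗
w3: ¬p is F, □◇(p → q) is F. ✓
w4: ¬p is F, □◇(p → q) is F. ✓
w5: ¬p is F, □◇(p → q) is F. ✓
w6: ¬p is F, □◇(p → q) is F. ✓
w7: ¬p is F, □◇(p → q) is F. ✓
— 6 worlds.

2 and 6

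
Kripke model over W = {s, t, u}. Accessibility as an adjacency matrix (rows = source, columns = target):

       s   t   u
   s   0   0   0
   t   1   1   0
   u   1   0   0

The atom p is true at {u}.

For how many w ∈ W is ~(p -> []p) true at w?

s: p -> []p is T. ✗
t: p -> []p is T. ✗
u: p -> []p is F. ✓
Satisfying worlds: {u}.

1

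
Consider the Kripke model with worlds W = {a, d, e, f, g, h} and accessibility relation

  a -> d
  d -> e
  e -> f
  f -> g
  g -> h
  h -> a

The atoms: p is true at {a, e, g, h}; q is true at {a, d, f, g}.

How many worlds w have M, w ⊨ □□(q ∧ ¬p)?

2

a: successors {d}; □(q ∧ ¬p) there: d:F. ✗
d: successors {e}; □(q ∧ ¬p) there: e:T. ✓
e: successors {f}; □(q ∧ ¬p) there: f:F. ✗
f: successors {g}; □(q ∧ ¬p) there: g:F. ✗
g: successors {h}; □(q ∧ ¬p) there: h:F. ✗
h: successors {a}; □(q ∧ ¬p) there: a:T. ✓
Satisfying worlds: {d, h}.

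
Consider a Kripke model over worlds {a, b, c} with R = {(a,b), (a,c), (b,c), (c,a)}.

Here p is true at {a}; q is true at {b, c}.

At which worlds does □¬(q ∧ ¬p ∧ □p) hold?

{c}

a: successors {b, c}; ¬(q ∧ ¬p ∧ □p) there: b:T, c:F. ✗
b: successors {c}; ¬(q ∧ ¬p ∧ □p) there: c:F. ✗
c: successors {a}; ¬(q ∧ ¬p ∧ □p) there: a:T. ✓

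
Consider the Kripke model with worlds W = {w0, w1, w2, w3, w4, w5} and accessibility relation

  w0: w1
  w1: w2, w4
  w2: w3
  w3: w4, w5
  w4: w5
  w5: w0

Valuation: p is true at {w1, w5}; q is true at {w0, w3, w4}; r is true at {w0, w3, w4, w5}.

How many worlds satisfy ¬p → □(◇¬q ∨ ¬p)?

4

w0: ¬p is T, □(◇¬q ∨ ¬p) is T. ✓
w1: ¬p is F, □(◇¬q ∨ ¬p) is T. ✓
w2: ¬p is T, □(◇¬q ∨ ¬p) is T. ✓
w3: ¬p is T, □(◇¬q ∨ ¬p) is F. ✗
w4: ¬p is T, □(◇¬q ∨ ¬p) is F. ✗
w5: ¬p is F, □(◇¬q ∨ ¬p) is T. ✓
Satisfying worlds: {w0, w1, w2, w5}.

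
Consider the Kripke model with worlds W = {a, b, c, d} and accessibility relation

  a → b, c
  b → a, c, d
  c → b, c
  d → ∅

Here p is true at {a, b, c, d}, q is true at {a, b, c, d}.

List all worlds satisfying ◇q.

a: successors {b, c}; q there: b:T, c:T. ✓
b: successors {a, c, d}; q there: a:T, c:T, d:T. ✓
c: successors {b, c}; q there: b:T, c:T. ✓
d: no successors, so ◇q fails. ✗

{a, b, c}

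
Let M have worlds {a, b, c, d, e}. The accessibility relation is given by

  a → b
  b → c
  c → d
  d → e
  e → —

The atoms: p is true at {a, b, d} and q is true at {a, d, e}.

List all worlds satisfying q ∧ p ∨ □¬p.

{a, b, d, e}

a: q ∧ p is T, □¬p is F. ✓
b: q ∧ p is F, □¬p is T. ✓
c: q ∧ p is F, □¬p is F. ✗
d: q ∧ p is T, □¬p is T. ✓
e: q ∧ p is F, □¬p is T. ✓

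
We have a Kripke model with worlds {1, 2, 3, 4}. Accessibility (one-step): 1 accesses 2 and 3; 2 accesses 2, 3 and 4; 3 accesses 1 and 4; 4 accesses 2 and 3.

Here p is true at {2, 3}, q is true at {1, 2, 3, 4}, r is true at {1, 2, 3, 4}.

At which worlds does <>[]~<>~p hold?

{1, 2, 4}

1: successors {2, 3}; []~<>~p there: 2:F, 3:T. ✓
2: successors {2, 3, 4}; []~<>~p there: 2:F, 3:T, 4:F. ✓
3: successors {1, 4}; []~<>~p there: 1:F, 4:F. ✗
4: successors {2, 3}; []~<>~p there: 2:F, 3:T. ✓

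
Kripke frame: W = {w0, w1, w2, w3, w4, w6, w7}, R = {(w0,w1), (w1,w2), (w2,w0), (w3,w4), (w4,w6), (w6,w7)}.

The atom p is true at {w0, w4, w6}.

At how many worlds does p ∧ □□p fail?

6

w0: p is T, □□p is F. ✗
w1: p is F, □□p is T. ✗
w2: p is F, □□p is F. ✗
w3: p is F, □□p is T. ✗
w4: p is T, □□p is F. ✗
w6: p is T, □□p is T. ✓
w7: p is F, □□p is T. ✗
Satisfying worlds: {w6}.
So p ∧ □□p fails at the other 6 worlds.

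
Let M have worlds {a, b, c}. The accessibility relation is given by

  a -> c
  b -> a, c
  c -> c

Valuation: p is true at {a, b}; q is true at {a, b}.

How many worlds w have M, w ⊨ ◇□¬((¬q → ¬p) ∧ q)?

a: successors {c}; □¬((¬q → ¬p) ∧ q) there: c:T. ✓
b: successors {a, c}; □¬((¬q → ¬p) ∧ q) there: a:T, c:T. ✓
c: successors {c}; □¬((¬q → ¬p) ∧ q) there: c:T. ✓
Satisfying worlds: {a, b, c}.

3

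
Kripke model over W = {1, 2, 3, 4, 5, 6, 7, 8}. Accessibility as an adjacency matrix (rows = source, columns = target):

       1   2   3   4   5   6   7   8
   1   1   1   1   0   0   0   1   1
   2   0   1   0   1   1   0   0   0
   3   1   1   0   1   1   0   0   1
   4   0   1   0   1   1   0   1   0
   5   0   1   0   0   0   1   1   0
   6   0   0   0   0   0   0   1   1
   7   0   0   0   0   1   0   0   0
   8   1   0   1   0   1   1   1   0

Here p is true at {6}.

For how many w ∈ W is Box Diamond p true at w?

1: successors {1, 2, 3, 7, 8}; Diamond p there: 1:F, 2:F, 3:F, 7:F, 8:T. ✗
2: successors {2, 4, 5}; Diamond p there: 2:F, 4:F, 5:T. ✗
3: successors {1, 2, 4, 5, 8}; Diamond p there: 1:F, 2:F, 4:F, 5:T, 8:T. ✗
4: successors {2, 4, 5, 7}; Diamond p there: 2:F, 4:F, 5:T, 7:F. ✗
5: successors {2, 6, 7}; Diamond p there: 2:F, 6:F, 7:F. ✗
6: successors {7, 8}; Diamond p there: 7:F, 8:T. ✗
7: successors {5}; Diamond p there: 5:T. ✓
8: successors {1, 3, 5, 6, 7}; Diamond p there: 1:F, 3:F, 5:T, 6:F, 7:F. ✗
Satisfying worlds: {7}.

1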